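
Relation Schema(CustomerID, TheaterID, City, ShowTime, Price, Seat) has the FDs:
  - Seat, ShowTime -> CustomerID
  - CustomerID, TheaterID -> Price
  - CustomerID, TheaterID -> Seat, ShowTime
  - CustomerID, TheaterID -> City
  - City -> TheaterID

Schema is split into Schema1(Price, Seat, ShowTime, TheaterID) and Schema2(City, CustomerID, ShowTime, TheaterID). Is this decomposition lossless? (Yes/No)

Common attributes: {ShowTime, TheaterID}; their closure is {ShowTime, TheaterID}.
The closure covers neither Schema1 nor Schema2 entirely; the join is not lossless.

No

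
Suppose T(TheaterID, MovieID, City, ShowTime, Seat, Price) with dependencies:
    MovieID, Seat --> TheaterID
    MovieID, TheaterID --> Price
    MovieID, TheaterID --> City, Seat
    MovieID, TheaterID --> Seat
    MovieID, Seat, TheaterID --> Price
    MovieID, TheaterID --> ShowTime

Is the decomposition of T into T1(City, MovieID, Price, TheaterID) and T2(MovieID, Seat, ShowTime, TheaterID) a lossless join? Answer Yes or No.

T1 ∩ T2 = {MovieID, TheaterID}; its closure under F is {City, MovieID, Price, Seat, ShowTime, TheaterID}.
This includes all of T1, so the common attributes are a superkey of T1 — the join is lossless.

Yes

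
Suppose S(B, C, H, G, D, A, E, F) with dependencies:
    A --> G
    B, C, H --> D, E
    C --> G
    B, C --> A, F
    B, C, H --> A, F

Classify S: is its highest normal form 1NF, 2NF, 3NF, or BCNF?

1NF

Candidate key: {B, C, H}. Prime attributes: {B, C, H}.
For A --> G we have {A}⁺ = {A, G}; {A} is not a superkey, so BCNF fails.
A --> G determines the non-prime attribute {G} from a non-superkey — 3NF is violated.
Since {C} ⊂ {B, C, H} and {C}⁺ ⊇ {G} with {G} non-prime, there is a partial dependency; 2NF fails.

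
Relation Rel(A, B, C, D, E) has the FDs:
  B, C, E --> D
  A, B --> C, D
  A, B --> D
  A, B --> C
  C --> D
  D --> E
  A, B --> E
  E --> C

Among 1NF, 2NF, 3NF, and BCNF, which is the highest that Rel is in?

2NF

Candidate key: {A, B}. Prime attributes: {A, B}.
B, C, E --> D: {B, C, E}⁺ = {B, C, D, E}, which is not all of the attributes, so the left side is not a superkey — BCNF is violated.
B, C, E --> D has non-prime {D} on the right and a non-superkey on the left, so 3NF fails.
Checking every proper subset of each key, none determines a non-prime attribute — 2NF is satisfied.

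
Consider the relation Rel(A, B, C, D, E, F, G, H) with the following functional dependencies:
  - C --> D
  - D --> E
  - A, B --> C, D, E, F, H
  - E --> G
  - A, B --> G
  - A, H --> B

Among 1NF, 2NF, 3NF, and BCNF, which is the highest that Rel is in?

Candidate keys: {A, B}, {A, H}. Prime attributes: {A, B, H}.
C --> D: {C}⁺ = {C, D, E, G}, which is not all of the attributes, so the left side is not a superkey — BCNF is violated.
C --> D has non-prime {D} on the right and a non-superkey on the left, so 3NF fails.
No proper subset of a key has a non-prime attribute in its closure, so there is no partial dependency; 2NF holds.

2NF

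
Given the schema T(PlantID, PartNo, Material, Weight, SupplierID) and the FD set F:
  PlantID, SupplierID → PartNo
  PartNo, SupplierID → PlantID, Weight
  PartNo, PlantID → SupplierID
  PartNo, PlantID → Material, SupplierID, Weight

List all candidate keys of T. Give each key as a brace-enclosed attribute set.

{PartNo, PlantID}, {PartNo, SupplierID}, {PlantID, SupplierID}

{PartNo, PlantID}⁺ = {Material, PartNo, PlantID, SupplierID, Weight} — all of the relation — so {PartNo, PlantID} is a candidate key.
{PartNo, SupplierID}⁺ = {Material, PartNo, PlantID, SupplierID, Weight} — all of the relation — so {PartNo, SupplierID} is a candidate key.
{PlantID, SupplierID}⁺ = {Material, PartNo, PlantID, SupplierID, Weight} — all of the relation — so {PlantID, SupplierID} is a candidate key.
These are minimal and exhaustive — every other superkey contains one of them.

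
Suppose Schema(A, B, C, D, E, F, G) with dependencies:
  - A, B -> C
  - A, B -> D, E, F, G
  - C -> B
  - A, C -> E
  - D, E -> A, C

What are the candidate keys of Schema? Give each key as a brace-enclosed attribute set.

{A, B}, {A, C}, {D, E}

{A, B} is a candidate key since {A, B}⁺ = {A, B, C, D, E, F, G} covers every attribute.
{A, C} is a candidate key since {A, C}⁺ = {A, B, C, D, E, F, G} covers every attribute.
{D, E} is a candidate key since {D, E}⁺ = {A, B, C, D, E, F, G} covers every attribute.
These are minimal and exhaustive — every other superkey contains one of them.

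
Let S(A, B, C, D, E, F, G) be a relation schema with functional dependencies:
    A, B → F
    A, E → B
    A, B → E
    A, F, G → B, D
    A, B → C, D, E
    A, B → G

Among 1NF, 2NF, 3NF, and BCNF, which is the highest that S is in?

Candidate keys: {A, B}, {A, E}, {A, F, G}. Prime attributes: {A, B, E, F, G}.
Each dependency's left side is a superkey — BCNF holds.

BCNF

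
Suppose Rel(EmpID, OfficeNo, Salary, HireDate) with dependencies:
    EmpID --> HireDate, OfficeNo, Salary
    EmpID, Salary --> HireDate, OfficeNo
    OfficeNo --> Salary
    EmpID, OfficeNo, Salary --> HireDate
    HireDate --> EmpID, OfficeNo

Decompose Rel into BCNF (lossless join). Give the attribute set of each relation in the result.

{EmpID, HireDate, OfficeNo}; {OfficeNo, Salary}

Candidate keys of the original relation: {EmpID}, {HireDate}.
Within {EmpID, HireDate, OfficeNo, Salary}: {OfficeNo}⁺ ∩ {EmpID, HireDate, OfficeNo, Salary} = {OfficeNo, Salary}, not the whole set, so OfficeNo --> Salary violates BCNF; decompose into {OfficeNo, Salary} and {EmpID, HireDate, OfficeNo}.
{OfficeNo, Salary} is in BCNF.
{EmpID, HireDate, OfficeNo} is in BCNF.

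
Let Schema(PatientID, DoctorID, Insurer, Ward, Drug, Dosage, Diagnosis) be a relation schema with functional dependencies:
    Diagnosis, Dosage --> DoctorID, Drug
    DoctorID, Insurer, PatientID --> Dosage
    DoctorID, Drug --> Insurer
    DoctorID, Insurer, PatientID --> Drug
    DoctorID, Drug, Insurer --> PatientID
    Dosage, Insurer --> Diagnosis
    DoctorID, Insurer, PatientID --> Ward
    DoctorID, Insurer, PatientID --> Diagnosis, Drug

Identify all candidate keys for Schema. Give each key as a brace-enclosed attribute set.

{Diagnosis, Dosage} is a candidate key since {Diagnosis, Dosage}⁺ = {Diagnosis, DoctorID, Dosage, Drug, Insurer, PatientID, Ward} covers every attribute.
{DoctorID, Drug} is a candidate key since {DoctorID, Drug}⁺ = {Diagnosis, DoctorID, Dosage, Drug, Insurer, PatientID, Ward} covers every attribute.
{Dosage, Insurer} is a candidate key since {Dosage, Insurer}⁺ = {Diagnosis, DoctorID, Dosage, Drug, Insurer, PatientID, Ward} covers every attribute.
{DoctorID, Insurer, PatientID} is a candidate key since {DoctorID, Insurer, PatientID}⁺ = {Diagnosis, DoctorID, Dosage, Drug, Insurer, PatientID, Ward} covers every attribute.
Any other superkey properly contains one of these, so there are no further candidate keys.

{Diagnosis, Dosage}, {DoctorID, Drug}, {DoctorID, Insurer, PatientID}, {Dosage, Insurer}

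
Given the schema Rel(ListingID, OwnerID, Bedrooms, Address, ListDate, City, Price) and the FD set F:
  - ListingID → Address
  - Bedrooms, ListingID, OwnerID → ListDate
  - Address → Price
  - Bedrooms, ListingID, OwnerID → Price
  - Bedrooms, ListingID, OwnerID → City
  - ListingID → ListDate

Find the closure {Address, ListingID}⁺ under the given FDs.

{Address, ListDate, ListingID, Price}

Start with {Address, ListingID}.
Address → Price applies; add {Price} → now {Address, ListingID, Price}.
ListingID → ListDate applies; add {ListDate} → now {Address, ListDate, ListingID, Price}.
No further FD applies.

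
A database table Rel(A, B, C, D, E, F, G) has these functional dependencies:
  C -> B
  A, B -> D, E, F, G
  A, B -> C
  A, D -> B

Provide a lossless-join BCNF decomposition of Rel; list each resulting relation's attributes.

{A, C, D, E, F, G}; {B, C}

Candidate keys of the original relation: {A, B}, {A, C}, {A, D}.
Within {A, B, C, D, E, F, G}: {C}⁺ ∩ {A, B, C, D, E, F, G} = {B, C}, not the whole set, so C -> B violates BCNF; decompose into {B, C} and {A, C, D, E, F, G}.
{B, C} has no BCNF violation.
{A, C, D, E, F, G} has no BCNF violation.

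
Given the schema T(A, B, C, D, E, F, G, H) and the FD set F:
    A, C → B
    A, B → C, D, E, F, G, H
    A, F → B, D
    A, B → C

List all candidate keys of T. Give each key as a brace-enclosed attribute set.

No FD produces {A}, so it must be in every candidate key.
{A, B}⁺ = {A, B, C, D, E, F, G, H}, which is every attribute, so {A, B} is a candidate key.
{A, C}⁺ = {A, B, C, D, E, F, G, H}, which is every attribute, so {A, C} is a candidate key.
{A, F}⁺ = {A, B, C, D, E, F, G, H}, which is every attribute, so {A, F} is a candidate key.
These are minimal and exhaustive — every other superkey contains one of them.

{A, B}, {A, C}, {A, F}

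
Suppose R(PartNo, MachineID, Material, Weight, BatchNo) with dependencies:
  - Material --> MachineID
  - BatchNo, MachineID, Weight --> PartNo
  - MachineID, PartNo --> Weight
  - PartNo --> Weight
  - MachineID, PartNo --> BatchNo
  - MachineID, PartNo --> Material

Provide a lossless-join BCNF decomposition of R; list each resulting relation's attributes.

Candidate keys of the original relation: {BatchNo, MachineID, Weight}, {BatchNo, Material, Weight}, {MachineID, PartNo}, {Material, PartNo}.
In {BatchNo, MachineID, Material, PartNo, Weight}, {Material} is not a superkey ({Material}⁺ restricted to this set is {MachineID, Material}), so split on Material --> MachineID into {MachineID, Material} and {BatchNo, Material, PartNo, Weight}.
{MachineID, Material}: every determinant is a superkey — BCNF.
In {BatchNo, Material, PartNo, Weight}, {PartNo} is not a superkey ({PartNo}⁺ restricted to this set is {PartNo, Weight}), so split on PartNo --> Weight into {PartNo, Weight} and {BatchNo, Material, PartNo}.
{PartNo, Weight}: every determinant is a superkey — BCNF.
{BatchNo, Material, PartNo}: every determinant is a superkey — BCNF.

{BatchNo, Material, PartNo}; {MachineID, Material}; {PartNo, Weight}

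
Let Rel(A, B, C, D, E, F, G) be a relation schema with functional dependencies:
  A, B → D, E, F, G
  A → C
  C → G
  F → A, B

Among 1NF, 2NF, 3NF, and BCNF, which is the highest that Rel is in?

Candidate keys: {A, B}, {F}. Prime attributes: {A, B, F}.
For A → C we have {A}⁺ = {A, C, G}; {A} is not a superkey, so BCNF fails.
A → C determines the non-prime attribute {C} from a non-superkey — 3NF is violated.
The proper key subset {A} of {A, B} determines non-prime {C, G}, so the relation is not even in 2NF.

1NF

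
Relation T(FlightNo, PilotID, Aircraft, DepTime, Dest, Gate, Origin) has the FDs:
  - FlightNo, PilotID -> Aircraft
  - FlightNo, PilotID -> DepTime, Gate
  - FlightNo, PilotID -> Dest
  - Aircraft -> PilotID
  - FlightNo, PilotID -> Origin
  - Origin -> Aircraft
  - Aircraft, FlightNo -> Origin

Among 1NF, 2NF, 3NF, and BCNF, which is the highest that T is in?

3NF

Candidate keys: {Aircraft, FlightNo}, {FlightNo, Origin}, {FlightNo, PilotID}. Prime attributes: {Aircraft, FlightNo, Origin, PilotID}.
For Aircraft -> PilotID we have {Aircraft}⁺ = {Aircraft, PilotID}; {Aircraft} is not a superkey, so BCNF fails.
Its right-hand attributes {PilotID} are all prime, as are those of every other non-superkey FD — the relation is in 3NF.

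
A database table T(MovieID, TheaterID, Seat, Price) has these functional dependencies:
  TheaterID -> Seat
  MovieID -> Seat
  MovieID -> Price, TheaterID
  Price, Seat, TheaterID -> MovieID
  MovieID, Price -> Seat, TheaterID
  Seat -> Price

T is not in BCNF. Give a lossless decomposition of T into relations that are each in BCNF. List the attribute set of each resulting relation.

{MovieID, Seat, TheaterID}; {Price, Seat}

Candidate keys of the original relation: {MovieID}, {TheaterID}.
Within {MovieID, Price, Seat, TheaterID}: {Seat}⁺ ∩ {MovieID, Price, Seat, TheaterID} = {Price, Seat}, not the whole set, so Seat -> Price violates BCNF; decompose into {Price, Seat} and {MovieID, Seat, TheaterID}.
{Price, Seat}: every determinant is a superkey — BCNF.
{MovieID, Seat, TheaterID}: every determinant is a superkey — BCNF.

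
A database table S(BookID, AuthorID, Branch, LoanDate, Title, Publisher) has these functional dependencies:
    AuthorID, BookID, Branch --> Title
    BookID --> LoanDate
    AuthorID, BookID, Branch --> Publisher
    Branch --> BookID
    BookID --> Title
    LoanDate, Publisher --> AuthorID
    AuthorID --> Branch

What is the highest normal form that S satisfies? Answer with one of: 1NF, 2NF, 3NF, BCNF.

1NF

Candidate keys: {AuthorID}, {BookID, Publisher}, {Branch, Publisher}, {LoanDate, Publisher}. Prime attributes: {AuthorID, BookID, Branch, LoanDate, Publisher}.
BookID --> LoanDate: {BookID}⁺ = {BookID, LoanDate, Title}, which is not all of the attributes, so the left side is not a superkey — BCNF is violated.
Because {Title} is non-prime and the left side of BookID --> Title is not a superkey, the relation is not in 3NF.
{BookID} is a proper subset of the key {BookID, Publisher}, and {BookID}⁺ contains the non-prime attribute {Title} — a partial dependency, so 2NF is violated.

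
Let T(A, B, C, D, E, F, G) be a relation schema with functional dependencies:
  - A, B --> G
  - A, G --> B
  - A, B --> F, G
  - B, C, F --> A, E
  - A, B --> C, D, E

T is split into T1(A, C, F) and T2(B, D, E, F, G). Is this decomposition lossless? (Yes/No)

The shared attributes are {F} and {F}⁺ = {F}.
The closure covers neither T1 nor T2 entirely; the join is not lossless.

No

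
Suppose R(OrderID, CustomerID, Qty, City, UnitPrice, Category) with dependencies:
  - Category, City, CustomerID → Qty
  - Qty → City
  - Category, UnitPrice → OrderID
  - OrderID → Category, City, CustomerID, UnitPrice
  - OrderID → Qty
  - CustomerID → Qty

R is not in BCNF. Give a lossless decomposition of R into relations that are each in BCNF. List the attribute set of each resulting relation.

Candidate keys of the original relation: {Category, UnitPrice}, {OrderID}.
Within {Category, City, CustomerID, OrderID, Qty, UnitPrice}: {Category, City, CustomerID}⁺ ∩ {Category, City, CustomerID, OrderID, Qty, UnitPrice} = {Category, City, CustomerID, Qty}, not the whole set, so Category, City, CustomerID → Qty violates BCNF; decompose into {Category, City, CustomerID, Qty} and {Category, City, CustomerID, OrderID, UnitPrice}.
Within {Category, City, CustomerID, Qty}: {Qty}⁺ ∩ {Category, City, CustomerID, Qty} = {City, Qty}, not the whole set, so Qty → City violates BCNF; decompose into {City, Qty} and {Category, CustomerID, Qty}.
{City, Qty} has no BCNF violation.
Within {Category, CustomerID, Qty}: {CustomerID}⁺ ∩ {Category, CustomerID, Qty} = {CustomerID, Qty}, not the whole set, so CustomerID → Qty violates BCNF; decompose into {CustomerID, Qty} and {Category, CustomerID}.
{CustomerID, Qty} has no BCNF violation.
{Category, CustomerID} has no BCNF violation.
Within {Category, City, CustomerID, OrderID, UnitPrice}: {CustomerID}⁺ ∩ {Category, City, CustomerID, OrderID, UnitPrice} = {City, CustomerID}, not the whole set, so CustomerID → City violates BCNF; decompose into {City, CustomerID} and {Category, CustomerID, OrderID, UnitPrice}.
{City, CustomerID} has no BCNF violation.
{Category, CustomerID, OrderID, UnitPrice} has no BCNF violation.

{Category, CustomerID, OrderID, UnitPrice}; {City, CustomerID}; {City, Qty}; {CustomerID, Qty}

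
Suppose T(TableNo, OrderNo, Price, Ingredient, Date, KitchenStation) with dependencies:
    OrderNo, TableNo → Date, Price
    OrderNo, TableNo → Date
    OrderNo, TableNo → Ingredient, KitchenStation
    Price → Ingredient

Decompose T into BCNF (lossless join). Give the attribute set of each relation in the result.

Candidate key of the original relation: {OrderNo, TableNo}.
In {Date, Ingredient, KitchenStation, OrderNo, Price, TableNo}, {Price} is not a superkey ({Price}⁺ restricted to this set is {Ingredient, Price}), so split on Price → Ingredient into {Ingredient, Price} and {Date, KitchenStation, OrderNo, Price, TableNo}.
{Ingredient, Price} is in BCNF.
{Date, KitchenStation, OrderNo, Price, TableNo} is in BCNF.

{Date, KitchenStation, OrderNo, Price, TableNo}; {Ingredient, Price}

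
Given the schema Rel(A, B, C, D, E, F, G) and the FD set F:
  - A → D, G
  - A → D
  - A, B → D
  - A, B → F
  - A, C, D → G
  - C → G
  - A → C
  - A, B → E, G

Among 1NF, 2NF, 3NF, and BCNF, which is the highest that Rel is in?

Candidate key: {A, B}. Prime attributes: {A, B}.
A → D, G breaks BCNF: {A}⁺ = {A, C, D, G}, so {A} is not a superkey.
A → D, G determines the non-prime attributes {D, G} from a non-superkey — 3NF is violated.
The proper key subset {A} of {A, B} determines non-prime {C, D, G}, so the relation is not even in 2NF.

1NF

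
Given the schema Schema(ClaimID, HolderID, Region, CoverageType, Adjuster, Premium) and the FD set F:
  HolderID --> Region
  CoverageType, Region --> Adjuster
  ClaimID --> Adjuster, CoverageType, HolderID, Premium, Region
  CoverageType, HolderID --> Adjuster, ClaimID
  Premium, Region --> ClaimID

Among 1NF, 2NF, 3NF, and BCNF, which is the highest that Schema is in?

2NF

Candidate keys: {ClaimID}, {CoverageType, HolderID}, {HolderID, Premium}, {Premium, Region}. Prime attributes: {ClaimID, CoverageType, HolderID, Premium, Region}.
For HolderID --> Region we have {HolderID}⁺ = {HolderID, Region}; {HolderID} is not a superkey, so BCNF fails.
Because {Adjuster} is non-prime and the left side of CoverageType, Region --> Adjuster is not a superkey, the relation is not in 3NF.
No proper subset of a key has a non-prime attribute in its closure, so there is no partial dependency; 2NF holds.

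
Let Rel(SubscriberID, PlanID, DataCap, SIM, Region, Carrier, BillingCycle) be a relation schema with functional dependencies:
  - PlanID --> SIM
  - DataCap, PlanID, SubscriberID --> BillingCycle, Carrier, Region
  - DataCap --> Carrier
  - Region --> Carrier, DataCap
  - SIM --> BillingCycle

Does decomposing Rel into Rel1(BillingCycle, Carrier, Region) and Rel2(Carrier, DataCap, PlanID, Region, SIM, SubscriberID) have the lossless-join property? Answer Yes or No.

Rel1 ∩ Rel2 = {Carrier, Region}; its closure under F is {Carrier, DataCap, Region}.
The closure covers neither Rel1 nor Rel2 entirely; the join is not lossless.

No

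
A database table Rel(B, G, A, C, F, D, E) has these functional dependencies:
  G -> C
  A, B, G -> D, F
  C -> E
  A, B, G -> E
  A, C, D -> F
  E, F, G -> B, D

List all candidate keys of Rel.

{A, G} never appear on the right of any FD, so every key must include all of them.
{A, B, G} is a candidate key since {A, B, G}⁺ = {A, B, C, D, E, F, G} covers every attribute.
{A, D, G} is a candidate key since {A, D, G}⁺ = {A, B, C, D, E, F, G} covers every attribute.
{A, F, G} is a candidate key since {A, F, G}⁺ = {A, B, C, D, E, F, G} covers every attribute.
No proper subset of any of these is a key, and no other minimal superkey exists.

{A, B, G}, {A, D, G}, {A, F, G}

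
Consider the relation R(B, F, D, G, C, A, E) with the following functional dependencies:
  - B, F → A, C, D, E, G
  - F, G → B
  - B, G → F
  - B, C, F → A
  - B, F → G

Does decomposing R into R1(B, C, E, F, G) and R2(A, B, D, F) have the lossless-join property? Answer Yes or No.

Common attributes: {B, F}; their closure is {A, B, C, D, E, F, G}.
This includes all of R1, so the common attributes are a superkey of R1 — the join is lossless.

Yes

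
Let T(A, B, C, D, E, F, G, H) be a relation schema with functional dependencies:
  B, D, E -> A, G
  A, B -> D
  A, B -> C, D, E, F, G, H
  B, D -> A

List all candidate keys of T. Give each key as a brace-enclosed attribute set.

{A, B}, {B, D}

No FD produces {B}, so it must be in every candidate key.
{A, B}⁺ = {A, B, C, D, E, F, G, H} — all of the relation — so {A, B} is a candidate key.
{B, D}⁺ = {A, B, C, D, E, F, G, H} — all of the relation — so {B, D} is a candidate key.
No proper subset of any of these is a key, and no other minimal superkey exists.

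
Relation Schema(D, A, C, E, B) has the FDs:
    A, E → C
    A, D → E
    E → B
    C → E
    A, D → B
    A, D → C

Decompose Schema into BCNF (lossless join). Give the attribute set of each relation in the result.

{A, C}; {A, D, E}; {B, E}; {C, E}

Candidate key of the original relation: {A, D}.
Within {A, B, C, D, E}: {A, E}⁺ ∩ {A, B, C, D, E} = {A, B, C, E}, not the whole set, so A, E → B, C violates BCNF; decompose into {A, B, C, E} and {A, D, E}.
Within {A, B, C, E}: {E}⁺ ∩ {A, B, C, E} = {B, E}, not the whole set, so E → B violates BCNF; decompose into {B, E} and {A, C, E}.
{B, E} is in BCNF.
Within {A, C, E}: {C}⁺ ∩ {A, C, E} = {C, E}, not the whole set, so C → E violates BCNF; decompose into {C, E} and {A, C}.
{C, E} is in BCNF.
{A, C} is in BCNF.
{A, D, E} is in BCNF.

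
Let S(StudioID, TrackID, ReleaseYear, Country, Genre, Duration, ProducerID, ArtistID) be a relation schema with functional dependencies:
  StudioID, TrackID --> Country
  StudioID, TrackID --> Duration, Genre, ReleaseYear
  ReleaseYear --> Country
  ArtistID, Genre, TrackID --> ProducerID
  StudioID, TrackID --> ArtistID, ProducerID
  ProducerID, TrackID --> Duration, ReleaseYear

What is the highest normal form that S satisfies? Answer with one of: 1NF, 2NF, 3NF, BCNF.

Candidate key: {StudioID, TrackID}. Prime attributes: {StudioID, TrackID}.
ReleaseYear --> Country breaks BCNF: {ReleaseYear}⁺ = {Country, ReleaseYear}, so {ReleaseYear} is not a superkey.
Because {Country} is non-prime and the left side of ReleaseYear --> Country is not a superkey, the relation is not in 3NF.
Checking every proper subset of each key, none determines a non-prime attribute — 2NF is satisfied.

2NF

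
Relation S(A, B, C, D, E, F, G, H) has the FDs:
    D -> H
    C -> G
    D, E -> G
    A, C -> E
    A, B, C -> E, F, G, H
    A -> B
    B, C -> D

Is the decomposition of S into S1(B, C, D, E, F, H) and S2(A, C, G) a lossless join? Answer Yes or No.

No

The shared attributes are {C} and {C}⁺ = {C, G}.
The closure covers neither S1 nor S2 entirely; the join is not lossless.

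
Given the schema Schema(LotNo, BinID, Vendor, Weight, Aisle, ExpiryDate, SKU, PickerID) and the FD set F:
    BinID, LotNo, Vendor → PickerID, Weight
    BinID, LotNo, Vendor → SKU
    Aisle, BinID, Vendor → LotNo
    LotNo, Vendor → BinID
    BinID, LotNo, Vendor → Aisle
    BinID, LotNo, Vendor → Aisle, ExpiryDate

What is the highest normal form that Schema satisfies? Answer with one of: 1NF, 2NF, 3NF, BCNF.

BCNF

Candidate keys: {Aisle, BinID, Vendor}, {LotNo, Vendor}. Prime attributes: {Aisle, BinID, LotNo, Vendor}.
Every FD has a superkey on the left, so the relation is in BCNF.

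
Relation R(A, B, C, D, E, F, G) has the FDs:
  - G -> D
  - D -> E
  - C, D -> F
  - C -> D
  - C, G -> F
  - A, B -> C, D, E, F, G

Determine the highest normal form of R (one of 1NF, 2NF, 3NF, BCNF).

2NF

Candidate key: {A, B}. Prime attributes: {A, B}.
G -> D: {G}⁺ = {D, E, G}, which is not all of the attributes, so the left side is not a superkey — BCNF is violated.
G -> D determines the non-prime attribute {D} from a non-superkey — 3NF is violated.
No non-prime attribute depends on a proper subset of any candidate key, so 2NF holds.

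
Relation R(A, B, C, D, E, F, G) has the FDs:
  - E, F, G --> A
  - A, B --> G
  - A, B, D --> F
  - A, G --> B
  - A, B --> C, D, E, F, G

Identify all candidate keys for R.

{A, B}, {A, G}, {E, F, G}

{A, B} is a candidate key since {A, B}⁺ = {A, B, C, D, E, F, G} covers every attribute.
{A, G} is a candidate key since {A, G}⁺ = {A, B, C, D, E, F, G} covers every attribute.
{E, F, G} is a candidate key since {E, F, G}⁺ = {A, B, C, D, E, F, G} covers every attribute.
Any other superkey properly contains one of these, so there are no further candidate keys.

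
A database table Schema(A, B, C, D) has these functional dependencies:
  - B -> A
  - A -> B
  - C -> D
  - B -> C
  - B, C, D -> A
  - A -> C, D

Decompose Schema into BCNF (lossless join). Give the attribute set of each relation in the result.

{A, B, C}; {C, D}

Candidate keys of the original relation: {A}, {B}.
Within {A, B, C, D}: {C}⁺ ∩ {A, B, C, D} = {C, D}, not the whole set, so C -> D violates BCNF; decompose into {C, D} and {A, B, C}.
{C, D} is in BCNF.
{A, B, C} is in BCNF.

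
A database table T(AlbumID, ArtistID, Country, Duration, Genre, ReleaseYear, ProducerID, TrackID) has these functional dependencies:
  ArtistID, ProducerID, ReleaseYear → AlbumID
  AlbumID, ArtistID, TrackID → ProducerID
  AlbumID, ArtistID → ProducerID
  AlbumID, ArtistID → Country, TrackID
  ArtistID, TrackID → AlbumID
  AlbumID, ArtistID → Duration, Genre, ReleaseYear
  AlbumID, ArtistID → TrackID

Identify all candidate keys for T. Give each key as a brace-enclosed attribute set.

Attributes never on any right-hand side: {ArtistID} — every candidate key must contain it.
{AlbumID, ArtistID}⁺ = {AlbumID, ArtistID, Country, Duration, Genre, ProducerID, ReleaseYear, TrackID}, which is every attribute, so {AlbumID, ArtistID} is a candidate key.
{ArtistID, TrackID}⁺ = {AlbumID, ArtistID, Country, Duration, Genre, ProducerID, ReleaseYear, TrackID}, which is every attribute, so {ArtistID, TrackID} is a candidate key.
{ArtistID, ProducerID, ReleaseYear}⁺ = {AlbumID, ArtistID, Country, Duration, Genre, ProducerID, ReleaseYear, TrackID}, which is every attribute, so {ArtistID, ProducerID, ReleaseYear} is a candidate key.
These are minimal and exhaustive — every other superkey contains one of them.

{AlbumID, ArtistID}, {ArtistID, ProducerID, ReleaseYear}, {ArtistID, TrackID}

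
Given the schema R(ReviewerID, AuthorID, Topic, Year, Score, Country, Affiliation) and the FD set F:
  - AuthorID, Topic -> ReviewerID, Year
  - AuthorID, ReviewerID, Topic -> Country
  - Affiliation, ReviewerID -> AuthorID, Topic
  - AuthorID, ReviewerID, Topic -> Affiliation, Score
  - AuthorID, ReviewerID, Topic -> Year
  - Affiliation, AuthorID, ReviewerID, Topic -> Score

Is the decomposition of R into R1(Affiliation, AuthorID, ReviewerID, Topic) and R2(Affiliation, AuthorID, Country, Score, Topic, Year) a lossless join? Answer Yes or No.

R1 ∩ R2 = {Affiliation, AuthorID, Topic}; its closure under F is {Affiliation, AuthorID, Country, ReviewerID, Score, Topic, Year}.
R1 is contained in that closure, so R1 ∩ R2 -> R1 holds and the join is lossless.

Yes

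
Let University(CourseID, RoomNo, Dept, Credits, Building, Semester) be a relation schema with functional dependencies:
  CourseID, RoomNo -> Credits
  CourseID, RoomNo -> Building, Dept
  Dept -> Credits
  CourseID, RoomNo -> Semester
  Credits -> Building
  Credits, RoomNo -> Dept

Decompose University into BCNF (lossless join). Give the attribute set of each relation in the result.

{Building, Credits}; {CourseID, Dept, RoomNo, Semester}; {Credits, Dept}

Candidate key of the original relation: {CourseID, RoomNo}.
In {Building, CourseID, Credits, Dept, RoomNo, Semester}, {Dept} is not a superkey ({Dept}⁺ restricted to this set is {Building, Credits, Dept}), so split on Dept -> Building, Credits into {Building, Credits, Dept} and {CourseID, Dept, RoomNo, Semester}.
In {Building, Credits, Dept}, {Credits} is not a superkey ({Credits}⁺ restricted to this set is {Building, Credits}), so split on Credits -> Building into {Building, Credits} and {Credits, Dept}.
{Building, Credits} has no BCNF violation.
{Credits, Dept} has no BCNF violation.
{CourseID, Dept, RoomNo, Semester} has no BCNF violation.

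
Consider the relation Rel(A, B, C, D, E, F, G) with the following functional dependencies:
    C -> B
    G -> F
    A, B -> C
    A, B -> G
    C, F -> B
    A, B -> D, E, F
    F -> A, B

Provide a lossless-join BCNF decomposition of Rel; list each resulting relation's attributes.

{A, C, D, E, F, G}; {B, C}

Candidate keys of the original relation: {A, B}, {A, C}, {F}, {G}.
In {A, B, C, D, E, F, G}, {C} is not a superkey ({C}⁺ restricted to this set is {B, C}), so split on C -> B into {B, C} and {A, C, D, E, F, G}.
{B, C} is in BCNF.
{A, C, D, E, F, G} is in BCNF.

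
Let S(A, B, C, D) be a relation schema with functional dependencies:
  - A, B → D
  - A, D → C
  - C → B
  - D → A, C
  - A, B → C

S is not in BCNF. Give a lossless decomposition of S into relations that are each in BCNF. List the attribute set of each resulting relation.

{A, C, D}; {B, C}

Candidate keys of the original relation: {A, B}, {A, C}, {D}.
Within {A, B, C, D}: {C}⁺ ∩ {A, B, C, D} = {B, C}, not the whole set, so C → B violates BCNF; decompose into {B, C} and {A, C, D}.
{B, C} has no BCNF violation.
{A, C, D} has no BCNF violation.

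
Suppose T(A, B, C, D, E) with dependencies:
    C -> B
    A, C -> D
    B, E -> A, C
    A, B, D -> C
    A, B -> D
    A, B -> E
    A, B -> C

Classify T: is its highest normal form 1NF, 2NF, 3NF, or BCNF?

3NF

Candidate keys: {A, B}, {A, C}, {B, E}, {C, E}. Prime attributes: {A, B, C, E}.
C -> B: {C}⁺ = {B, C}, which is not all of the attributes, so the left side is not a superkey — BCNF is violated.
But every attribute on its right side ({B}) is prime, and the same holds for every other non-superkey FD, so 3NF still holds.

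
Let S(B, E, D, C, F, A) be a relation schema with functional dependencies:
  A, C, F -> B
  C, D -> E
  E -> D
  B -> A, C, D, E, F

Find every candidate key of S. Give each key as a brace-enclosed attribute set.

{B}⁺ = {A, B, C, D, E, F}, which is every attribute, so {B} is a candidate key.
{A, C, F}⁺ = {A, B, C, D, E, F}, which is every attribute, so {A, C, F} is a candidate key.
Any other superkey properly contains one of these, so there are no further candidate keys.

{A, C, F}, {B}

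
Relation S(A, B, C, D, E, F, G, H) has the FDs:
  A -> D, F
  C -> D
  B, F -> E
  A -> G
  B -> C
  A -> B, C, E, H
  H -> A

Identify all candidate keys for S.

{A}, {H}

{A}⁺ = {A, B, C, D, E, F, G, H}, which is every attribute, so {A} is a candidate key.
{H}⁺ = {A, B, C, D, E, F, G, H}, which is every attribute, so {H} is a candidate key.
Any other superkey properly contains one of these, so there are no further candidate keys.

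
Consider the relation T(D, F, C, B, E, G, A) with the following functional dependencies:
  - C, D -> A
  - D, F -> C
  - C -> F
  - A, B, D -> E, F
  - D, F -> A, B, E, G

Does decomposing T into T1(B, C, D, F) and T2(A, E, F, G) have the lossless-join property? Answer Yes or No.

No

Common attributes: {F}; their closure is {F}.
T1 ⊄ {F} and T2 ⊄ {F}, so the split is lossy.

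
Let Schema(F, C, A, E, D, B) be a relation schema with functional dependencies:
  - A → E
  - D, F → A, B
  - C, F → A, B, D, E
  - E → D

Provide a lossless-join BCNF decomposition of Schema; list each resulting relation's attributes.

Candidate key of the original relation: {C, F}.
In {A, B, C, D, E, F}, {A} is not a superkey ({A}⁺ restricted to this set is {A, D, E}), so split on A → D, E into {A, D, E} and {A, B, C, F}.
In {A, D, E}, {E} is not a superkey ({E}⁺ restricted to this set is {D, E}), so split on E → D into {D, E} and {A, E}.
{D, E}: every determinant is a superkey — BCNF.
{A, E}: every determinant is a superkey — BCNF.
In {A, B, C, F}, {A, F} is not a superkey ({A, F}⁺ restricted to this set is {A, B, F}), so split on A, F → B into {A, B, F} and {A, C, F}.
{A, B, F}: every determinant is a superkey — BCNF.
{A, C, F}: every determinant is a superkey — BCNF.

{A, B, F}; {A, C, F}; {A, E}; {D, E}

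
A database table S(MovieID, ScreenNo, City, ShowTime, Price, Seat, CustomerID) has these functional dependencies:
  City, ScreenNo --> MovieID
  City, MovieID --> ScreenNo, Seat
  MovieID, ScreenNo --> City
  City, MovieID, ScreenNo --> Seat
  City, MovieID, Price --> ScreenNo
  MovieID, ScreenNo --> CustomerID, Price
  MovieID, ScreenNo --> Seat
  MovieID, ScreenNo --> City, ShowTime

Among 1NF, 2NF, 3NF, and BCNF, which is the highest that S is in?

Candidate keys: {City, MovieID}, {City, ScreenNo}, {MovieID, ScreenNo}. Prime attributes: {City, MovieID, ScreenNo}.
Each dependency's left side is a superkey — BCNF holds.

BCNF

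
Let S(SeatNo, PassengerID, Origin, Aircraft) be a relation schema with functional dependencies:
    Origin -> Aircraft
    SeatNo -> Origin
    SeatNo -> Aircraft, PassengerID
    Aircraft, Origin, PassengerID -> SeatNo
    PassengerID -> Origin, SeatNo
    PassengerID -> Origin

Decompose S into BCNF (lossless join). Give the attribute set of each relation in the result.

{Aircraft, Origin}; {Origin, PassengerID, SeatNo}

Candidate keys of the original relation: {PassengerID}, {SeatNo}.
Within {Aircraft, Origin, PassengerID, SeatNo}: {Origin}⁺ ∩ {Aircraft, Origin, PassengerID, SeatNo} = {Aircraft, Origin}, not the whole set, so Origin -> Aircraft violates BCNF; decompose into {Aircraft, Origin} and {Origin, PassengerID, SeatNo}.
{Aircraft, Origin} is in BCNF.
{Origin, PassengerID, SeatNo} is in BCNF.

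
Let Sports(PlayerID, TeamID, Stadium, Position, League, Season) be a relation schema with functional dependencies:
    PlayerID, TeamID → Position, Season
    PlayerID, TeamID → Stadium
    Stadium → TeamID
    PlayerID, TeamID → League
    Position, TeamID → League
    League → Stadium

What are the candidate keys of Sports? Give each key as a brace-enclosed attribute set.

No FD produces {PlayerID}, so it must be in every candidate key.
{League, PlayerID}⁺ = {League, PlayerID, Position, Season, Stadium, TeamID} — all of the relation — so {League, PlayerID} is a candidate key.
{PlayerID, Stadium}⁺ = {League, PlayerID, Position, Season, Stadium, TeamID} — all of the relation — so {PlayerID, Stadium} is a candidate key.
{PlayerID, TeamID}⁺ = {League, PlayerID, Position, Season, Stadium, TeamID} — all of the relation — so {PlayerID, TeamID} is a candidate key.
No proper subset of any of these is a key, and no other minimal superkey exists.

{League, PlayerID}, {PlayerID, Stadium}, {PlayerID, TeamID}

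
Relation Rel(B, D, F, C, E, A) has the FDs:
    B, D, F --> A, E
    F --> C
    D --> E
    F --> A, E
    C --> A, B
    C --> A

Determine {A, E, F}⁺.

{A, B, C, E, F}

Start with {A, E, F}.
F --> C applies; add {C} → now {A, C, E, F}.
C --> A, B applies; add {B} → now {A, B, C, E, F}.
No further FD applies.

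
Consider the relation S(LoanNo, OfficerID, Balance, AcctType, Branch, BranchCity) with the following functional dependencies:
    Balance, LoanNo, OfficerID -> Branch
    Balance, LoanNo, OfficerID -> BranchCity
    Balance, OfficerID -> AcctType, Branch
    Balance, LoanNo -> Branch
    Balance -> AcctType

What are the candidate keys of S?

{Balance, LoanNo, OfficerID}

Attributes never on any right-hand side: {Balance, LoanNo, OfficerID} — every candidate key must contain all of them.
{Balance, LoanNo, OfficerID}⁺ = {AcctType, Balance, Branch, BranchCity, LoanNo, OfficerID}, which is every attribute, so {Balance, LoanNo, OfficerID} is a candidate key.
No other minimal set has full closure, so this is the only candidate key.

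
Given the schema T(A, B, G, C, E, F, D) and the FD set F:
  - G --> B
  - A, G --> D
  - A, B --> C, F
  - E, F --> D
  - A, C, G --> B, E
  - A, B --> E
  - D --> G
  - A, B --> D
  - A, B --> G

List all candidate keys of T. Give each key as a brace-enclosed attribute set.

No FD produces {A}, so it must be in every candidate key.
{A, B}⁺ = {A, B, C, D, E, F, G} — all of the relation — so {A, B} is a candidate key.
{A, D}⁺ = {A, B, C, D, E, F, G} — all of the relation — so {A, D} is a candidate key.
{A, G}⁺ = {A, B, C, D, E, F, G} — all of the relation — so {A, G} is a candidate key.
{A, E, F}⁺ = {A, B, C, D, E, F, G} — all of the relation — so {A, E, F} is a candidate key.
No proper subset of any of these is a key, and no other minimal superkey exists.

{A, B}, {A, D}, {A, E, F}, {A, G}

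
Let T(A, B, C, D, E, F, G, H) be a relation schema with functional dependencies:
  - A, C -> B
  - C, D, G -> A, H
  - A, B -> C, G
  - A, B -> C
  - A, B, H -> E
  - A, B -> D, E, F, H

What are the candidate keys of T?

{A, B} is a candidate key since {A, B}⁺ = {A, B, C, D, E, F, G, H} covers every attribute.
{A, C} is a candidate key since {A, C}⁺ = {A, B, C, D, E, F, G, H} covers every attribute.
{C, D, G} is a candidate key since {C, D, G}⁺ = {A, B, C, D, E, F, G, H} covers every attribute.
These are minimal and exhaustive — every other superkey contains one of them.

{A, B}, {A, C}, {C, D, G}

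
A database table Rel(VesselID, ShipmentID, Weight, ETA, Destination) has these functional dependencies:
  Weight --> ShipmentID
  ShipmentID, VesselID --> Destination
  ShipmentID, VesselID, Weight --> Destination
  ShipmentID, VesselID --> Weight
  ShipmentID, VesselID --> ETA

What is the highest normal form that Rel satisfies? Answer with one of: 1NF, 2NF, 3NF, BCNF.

Candidate keys: {ShipmentID, VesselID}, {VesselID, Weight}. Prime attributes: {ShipmentID, VesselID, Weight}.
For Weight --> ShipmentID we have {Weight}⁺ = {ShipmentID, Weight}; {Weight} is not a superkey, so BCNF fails.
Its right-hand attributes {ShipmentID} are all prime, as are those of every other non-superkey FD — the relation is in 3NF.

3NF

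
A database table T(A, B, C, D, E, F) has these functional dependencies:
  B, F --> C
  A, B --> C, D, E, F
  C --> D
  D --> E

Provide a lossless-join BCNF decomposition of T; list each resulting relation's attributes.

{A, B, F}; {B, C, F}; {C, D}; {D, E}

Candidate key of the original relation: {A, B}.
In {A, B, C, D, E, F}, {B, F} is not a superkey ({B, F}⁺ restricted to this set is {B, C, D, E, F}), so split on B, F --> C, D, E into {B, C, D, E, F} and {A, B, F}.
In {B, C, D, E, F}, {C} is not a superkey ({C}⁺ restricted to this set is {C, D, E}), so split on C --> D, E into {C, D, E} and {B, C, F}.
In {C, D, E}, {D} is not a superkey ({D}⁺ restricted to this set is {D, E}), so split on D --> E into {D, E} and {C, D}.
{D, E} has no BCNF violation.
{C, D} has no BCNF violation.
{B, C, F} has no BCNF violation.
{A, B, F} has no BCNF violation.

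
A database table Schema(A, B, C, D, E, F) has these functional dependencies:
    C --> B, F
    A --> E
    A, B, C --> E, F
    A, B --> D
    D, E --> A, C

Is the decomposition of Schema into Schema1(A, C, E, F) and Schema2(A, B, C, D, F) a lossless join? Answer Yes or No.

Yes

Common attributes: {A, C, F}; their closure is {A, B, C, D, E, F}.
Schema1 is contained in that closure, so Schema1 ∩ Schema2 --> Schema1 holds and the join is lossless.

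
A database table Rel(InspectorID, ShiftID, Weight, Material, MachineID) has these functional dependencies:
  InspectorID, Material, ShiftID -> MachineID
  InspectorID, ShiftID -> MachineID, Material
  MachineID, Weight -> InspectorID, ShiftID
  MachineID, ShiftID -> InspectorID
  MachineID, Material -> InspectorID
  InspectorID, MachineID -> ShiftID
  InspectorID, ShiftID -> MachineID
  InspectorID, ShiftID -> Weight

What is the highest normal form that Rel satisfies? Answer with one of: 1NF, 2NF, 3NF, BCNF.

BCNF

Candidate keys: {InspectorID, MachineID}, {InspectorID, ShiftID}, {MachineID, Material}, {MachineID, ShiftID}, {MachineID, Weight}. Prime attributes: {InspectorID, MachineID, Material, ShiftID, Weight}.
The left-hand side of every FD is a superkey, so BCNF is satisfied.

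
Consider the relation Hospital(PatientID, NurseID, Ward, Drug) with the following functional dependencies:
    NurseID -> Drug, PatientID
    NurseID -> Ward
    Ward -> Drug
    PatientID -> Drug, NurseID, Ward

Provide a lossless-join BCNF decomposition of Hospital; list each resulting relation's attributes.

Candidate keys of the original relation: {NurseID}, {PatientID}.
{Drug, NurseID, PatientID, Ward}: {Ward} determines {Drug, Ward} here but is not a superkey — split on Ward -> Drug, giving {Drug, Ward} and {NurseID, PatientID, Ward}.
{Drug, Ward} is in BCNF.
{NurseID, PatientID, Ward} is in BCNF.

{Drug, Ward}; {NurseID, PatientID, Ward}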